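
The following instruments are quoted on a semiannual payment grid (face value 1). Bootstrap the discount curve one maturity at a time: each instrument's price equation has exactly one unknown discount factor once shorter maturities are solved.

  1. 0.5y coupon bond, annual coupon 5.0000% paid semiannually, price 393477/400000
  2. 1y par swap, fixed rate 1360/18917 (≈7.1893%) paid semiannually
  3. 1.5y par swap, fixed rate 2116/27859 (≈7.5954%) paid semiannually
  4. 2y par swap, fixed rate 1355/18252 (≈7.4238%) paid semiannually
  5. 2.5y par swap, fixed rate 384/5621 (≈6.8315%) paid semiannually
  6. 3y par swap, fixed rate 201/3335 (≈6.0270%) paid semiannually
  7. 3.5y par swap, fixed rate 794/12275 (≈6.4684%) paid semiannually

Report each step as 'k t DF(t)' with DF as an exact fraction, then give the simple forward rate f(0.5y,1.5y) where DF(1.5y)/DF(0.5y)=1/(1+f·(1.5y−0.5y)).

1 1/2 9597/10000
2 1 233/250
3 3/2 4471/5000
4 2 1729/2000
5 5/2 529/625
6 3 1049/1250
7 7/2 1603/2000
f(0.5y,1.5y) = ((9597/10000)/(4471/5000) − 1)/(1) = 655/8942 ≈ 7.3250%

step 1 [0.5y] bond c/2=1/40: DF=(393477/400000 − 1/40·(0))/(1+1/40) = 9597/10000 ≈ 0.959700
step 2 [1y] swap r/2=680/18917: DF=(1 − 680/18917·(0.959700))/(1+680/18917) = 233/250 ≈ 0.932000
step 3 [1.5y] swap r/2=1058/27859: DF=(1 − 1058/27859·(0.959700+0.932000))/(1+1058/27859) = 4471/5000 ≈ 0.894200
step 4 [2y] swap r/2=1355/36504: DF=(1 − 1355/36504·(0.959700+0.932000+0.894200))/(1+1355/36504) = 1729/2000 ≈ 0.864500
step 5 [2.5y] swap r/2=192/5621: DF=(1 − 192/5621·(0.959700+0.932000+0.894200+0.864500))/(1+192/5621) = 529/625 ≈ 0.846400
step 6 [3y] swap r/2=201/6670: DF=(1 − 201/6670·(0.959700+0.932000+0.894200+0.864500+0.846400))/(1+201/6670) = 1049/1250 ≈ 0.839200
step 7 [3.5y] swap r/2=397/12275: DF=(1 − 397/12275·(0.959700+0.932000+0.894200+0.864500+0.846400+0.839200))/(1+397/12275) = 1603/2000 ≈ 0.801500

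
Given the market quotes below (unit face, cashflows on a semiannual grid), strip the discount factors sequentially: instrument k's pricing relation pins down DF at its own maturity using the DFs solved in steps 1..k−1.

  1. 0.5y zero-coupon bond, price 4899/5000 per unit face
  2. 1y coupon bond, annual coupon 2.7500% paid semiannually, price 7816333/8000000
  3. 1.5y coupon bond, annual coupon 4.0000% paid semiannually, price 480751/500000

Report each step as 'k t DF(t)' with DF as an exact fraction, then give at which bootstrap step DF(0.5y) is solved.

1 1/2 4899/5000
2 1 1901/2000
3 3/2 1131/1250
DF(0.5y) is solved at step 1

step 1 [0.5y] zero: DF = P = 4899/5000 ≈ 0.979800
step 2 [1y] bond c/2=11/800: DF=(7816333/8000000 − 11/800·(0.979800))/(1+11/800) = 1901/2000 ≈ 0.950500
step 3 [1.5y] bond c/2=1/50: DF=(480751/500000 − 1/50·(0.979800+0.950500))/(1+1/50) = 1131/1250 ≈ 0.904800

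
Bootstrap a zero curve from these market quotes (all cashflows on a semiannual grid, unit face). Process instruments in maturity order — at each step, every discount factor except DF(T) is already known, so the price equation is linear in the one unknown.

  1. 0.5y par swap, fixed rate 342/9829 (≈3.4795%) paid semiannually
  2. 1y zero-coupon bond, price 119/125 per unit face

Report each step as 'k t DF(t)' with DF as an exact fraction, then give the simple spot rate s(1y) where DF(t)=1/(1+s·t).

1 1/2 9829/10000
2 1 119/125
s(1y) = (1/(119/125) − 1)/(1) = 6/119 ≈ 5.0420%

step 1 [0.5y] swap r/2=171/9829: DF=(1 − 171/9829·(0))/(1+171/9829) = 9829/10000 ≈ 0.982900
step 2 [1y] zero: DF = P = 119/125 ≈ 0.952000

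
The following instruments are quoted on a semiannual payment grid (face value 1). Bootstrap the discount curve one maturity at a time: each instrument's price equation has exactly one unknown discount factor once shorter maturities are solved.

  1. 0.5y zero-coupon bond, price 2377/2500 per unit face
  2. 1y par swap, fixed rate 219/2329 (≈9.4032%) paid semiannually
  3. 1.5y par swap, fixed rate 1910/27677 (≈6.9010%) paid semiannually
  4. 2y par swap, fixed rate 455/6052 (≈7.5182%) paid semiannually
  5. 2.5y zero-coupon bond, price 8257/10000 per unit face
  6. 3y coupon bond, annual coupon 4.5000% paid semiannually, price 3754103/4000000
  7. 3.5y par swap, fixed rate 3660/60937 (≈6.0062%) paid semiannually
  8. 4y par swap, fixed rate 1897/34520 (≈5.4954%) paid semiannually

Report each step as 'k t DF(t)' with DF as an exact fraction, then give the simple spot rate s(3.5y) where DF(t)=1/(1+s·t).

1 1/2 2377/2500
2 1 2281/2500
3 3/2 1809/2000
4 2 1727/2000
5 5/2 8257/10000
6 3 4099/5000
7 7/2 817/1000
8 4 8103/10000
s(3.5y) = (1/(817/1000) − 1)/(7/2) = 366/5719 ≈ 6.3997%

step 1 [0.5y] zero: DF = P = 2377/2500 ≈ 0.950800
step 2 [1y] swap r/2=219/4658: DF=(1 − 219/4658·(0.950800))/(1+219/4658) = 2281/2500 ≈ 0.912400
step 3 [1.5y] swap r/2=955/27677: DF=(1 − 955/27677·(0.950800+0.912400))/(1+955/27677) = 1809/2000 ≈ 0.904500
step 4 [2y] swap r/2=455/12104: DF=(1 − 455/12104·(0.950800+0.912400+0.904500))/(1+455/12104) = 1727/2000 ≈ 0.863500
step 5 [2.5y] zero: DF = P = 8257/10000 ≈ 0.825700
step 6 [3y] bond c/2=9/400: DF=(3754103/4000000 − 9/400·(0.950800+0.912400+0.904500+0.863500+0.825700))/(1+9/400) = 4099/5000 ≈ 0.819800
step 7 [3.5y] swap r/2=1830/60937: DF=(1 − 1830/60937·(0.950800+0.912400+0.904500+0.863500+0.825700+0.819800))/(1+1830/60937) = 817/1000 ≈ 0.817000
step 8 [4y] swap r/2=1897/69040: DF=(1 − 1897/69040·(0.950800+0.912400+0.904500+0.863500+0.825700+0.819800+0.817000))/(1+1897/69040) = 8103/10000 ≈ 0.810300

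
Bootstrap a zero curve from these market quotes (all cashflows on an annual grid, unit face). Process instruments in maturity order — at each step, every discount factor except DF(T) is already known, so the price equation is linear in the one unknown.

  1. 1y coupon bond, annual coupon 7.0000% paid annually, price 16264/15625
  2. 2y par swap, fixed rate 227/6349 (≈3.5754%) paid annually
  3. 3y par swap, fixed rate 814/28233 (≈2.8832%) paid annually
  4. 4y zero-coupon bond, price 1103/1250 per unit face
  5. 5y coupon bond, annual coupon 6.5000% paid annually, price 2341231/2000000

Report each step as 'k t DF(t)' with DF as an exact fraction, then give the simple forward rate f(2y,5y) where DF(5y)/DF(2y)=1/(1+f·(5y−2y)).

1 1 608/625
2 2 9319/10000
3 3 4593/5000
4 4 1103/1250
5 5 873/1000
f(2y,5y) = ((9319/10000)/(873/1000) − 1)/(3) = 589/26190 ≈ 2.2489%

step 1 [1y] bond c/1=7/100: DF=(16264/15625 − 7/100·(0))/(1+7/100) = 608/625 ≈ 0.972800
step 2 [2y] swap r/1=227/6349: DF=(1 − 227/6349·(0.972800))/(1+227/6349) = 9319/10000 ≈ 0.931900
step 3 [3y] swap r/1=814/28233: DF=(1 − 814/28233·(0.972800+0.931900))/(1+814/28233) = 4593/5000 ≈ 0.918600
step 4 [4y] zero: DF = P = 1103/1250 ≈ 0.882400
step 5 [5y] bond c/1=13/200: DF=(2341231/2000000 − 13/200·(0.972800+0.931900+0.918600+0.882400))/(1+13/200) = 873/1000 ≈ 0.873000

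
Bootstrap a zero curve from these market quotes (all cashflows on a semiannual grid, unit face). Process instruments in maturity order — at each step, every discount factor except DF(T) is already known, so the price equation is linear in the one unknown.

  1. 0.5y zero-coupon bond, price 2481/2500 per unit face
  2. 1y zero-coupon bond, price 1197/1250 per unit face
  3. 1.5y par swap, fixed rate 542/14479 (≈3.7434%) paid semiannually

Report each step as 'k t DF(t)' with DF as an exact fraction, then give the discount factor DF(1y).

1 1/2 2481/2500
2 1 1197/1250
3 3/2 4729/5000
DF(1y) = 1197/1250 ≈ 0.957600

step 1 [0.5y] zero: DF = P = 2481/2500 ≈ 0.992400
step 2 [1y] zero: DF = P = 1197/1250 ≈ 0.957600
step 3 [1.5y] swap r/2=271/14479: DF=(1 − 271/14479·(0.992400+0.957600))/(1+271/14479) = 4729/5000 ≈ 0.945800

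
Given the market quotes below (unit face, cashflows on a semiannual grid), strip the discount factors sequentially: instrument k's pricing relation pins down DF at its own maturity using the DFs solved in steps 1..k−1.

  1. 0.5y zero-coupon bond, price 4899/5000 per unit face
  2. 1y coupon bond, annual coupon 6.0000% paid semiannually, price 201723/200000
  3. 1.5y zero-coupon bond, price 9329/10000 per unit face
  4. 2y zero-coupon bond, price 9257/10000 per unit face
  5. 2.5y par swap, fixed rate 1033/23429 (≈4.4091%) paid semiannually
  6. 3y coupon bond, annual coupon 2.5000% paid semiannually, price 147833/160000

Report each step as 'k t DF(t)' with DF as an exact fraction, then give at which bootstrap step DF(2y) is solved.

1 1/2 4899/5000
2 1 9507/10000
3 3/2 9329/10000
4 2 9257/10000
5 5/2 8967/10000
6 3 8547/10000
DF(2y) is solved at step 4

step 1 [0.5y] zero: DF = P = 4899/5000 ≈ 0.979800
step 2 [1y] bond c/2=3/100: DF=(201723/200000 − 3/100·(0.979800))/(1+3/100) = 9507/10000 ≈ 0.950700
step 3 [1.5y] zero: DF = P = 9329/10000 ≈ 0.932900
step 4 [2y] zero: DF = P = 9257/10000 ≈ 0.925700
step 5 [2.5y] swap r/2=1033/46858: DF=(1 − 1033/46858·(0.979800+0.950700+0.932900+0.925700))/(1+1033/46858) = 8967/10000 ≈ 0.896700
step 6 [3y] bond c/2=1/80: DF=(147833/160000 − 1/80·(0.979800+0.950700+0.932900+0.925700+0.896700))/(1+1/80) = 8547/10000 ≈ 0.854700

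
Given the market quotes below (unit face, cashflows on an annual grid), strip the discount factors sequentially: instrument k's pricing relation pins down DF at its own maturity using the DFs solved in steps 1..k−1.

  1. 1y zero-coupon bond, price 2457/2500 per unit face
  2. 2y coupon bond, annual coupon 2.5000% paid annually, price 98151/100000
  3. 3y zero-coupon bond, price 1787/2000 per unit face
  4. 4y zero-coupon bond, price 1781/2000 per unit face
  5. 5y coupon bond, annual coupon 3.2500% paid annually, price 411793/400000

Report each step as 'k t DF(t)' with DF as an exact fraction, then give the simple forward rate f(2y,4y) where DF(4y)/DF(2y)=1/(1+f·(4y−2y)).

step 1 [1y] zero: DF = P = 2457/2500 ≈ 0.982800
step 2 [2y] bond c/1=1/40: DF=(98151/100000 − 1/40·(0.982800))/(1+1/40) = 1167/1250 ≈ 0.933600
step 3 [3y] zero: DF = P = 1787/2000 ≈ 0.893500
step 4 [4y] zero: DF = P = 1781/2000 ≈ 0.890500
step 5 [5y] bond c/1=13/400: DF=(411793/400000 − 13/400·(0.982800+0.933600+0.893500+0.890500))/(1+13/400) = 4403/5000 ≈ 0.880600

1 1 2457/2500
2 2 1167/1250
3 3 1787/2000
4 4 1781/2000
5 5 4403/5000
f(2y,4y) = ((1167/1250)/(1781/2000) − 1)/(2) = 431/17810 ≈ 2.4200%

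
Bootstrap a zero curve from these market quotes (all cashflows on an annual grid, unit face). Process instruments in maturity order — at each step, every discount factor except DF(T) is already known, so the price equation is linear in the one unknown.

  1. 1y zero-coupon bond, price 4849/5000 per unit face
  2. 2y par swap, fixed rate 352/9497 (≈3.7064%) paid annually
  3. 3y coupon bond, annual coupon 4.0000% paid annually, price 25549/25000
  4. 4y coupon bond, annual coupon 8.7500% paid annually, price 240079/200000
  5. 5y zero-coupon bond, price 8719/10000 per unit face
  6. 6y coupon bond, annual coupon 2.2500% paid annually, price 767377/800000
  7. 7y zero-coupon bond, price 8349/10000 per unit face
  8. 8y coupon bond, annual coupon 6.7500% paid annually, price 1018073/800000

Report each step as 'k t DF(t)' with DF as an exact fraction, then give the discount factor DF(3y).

step 1 [1y] zero: DF = P = 4849/5000 ≈ 0.969800
step 2 [2y] swap r/1=352/9497: DF=(1 − 352/9497·(0.969800))/(1+352/9497) = 581/625 ≈ 0.929600
step 3 [3y] bond c/1=1/25: DF=(25549/25000 − 1/25·(0.969800+0.929600))/(1+1/25) = 1137/1250 ≈ 0.909600
step 4 [4y] bond c/1=7/80: DF=(240079/200000 − 7/80·(0.969800+0.929600+0.909600))/(1+7/80) = 4389/5000 ≈ 0.877800
step 5 [5y] zero: DF = P = 8719/10000 ≈ 0.871900
step 6 [6y] bond c/1=9/400: DF=(767377/800000 − 9/400·(0.969800+0.929600+0.909600+0.877800+0.871900))/(1+9/400) = 4189/5000 ≈ 0.837800
step 7 [7y] zero: DF = P = 8349/10000 ≈ 0.834900
step 8 [8y] bond c/1=27/400: DF=(1018073/800000 − 27/400·(0.969800+0.929600+0.909600+0.877800+0.871900+0.837800+0.834900))/(1+27/400) = 7981/10000 ≈ 0.798100

1 1 4849/5000
2 2 581/625
3 3 1137/1250
4 4 4389/5000
5 5 8719/10000
6 6 4189/5000
7 7 8349/10000
8 8 7981/10000
DF(3y) = 1137/1250 ≈ 0.909600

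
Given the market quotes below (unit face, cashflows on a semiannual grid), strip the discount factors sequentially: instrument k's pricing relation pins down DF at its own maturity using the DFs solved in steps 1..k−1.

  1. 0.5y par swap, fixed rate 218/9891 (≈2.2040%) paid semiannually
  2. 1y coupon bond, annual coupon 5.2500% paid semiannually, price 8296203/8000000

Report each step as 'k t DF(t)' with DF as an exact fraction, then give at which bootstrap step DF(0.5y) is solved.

step 1 [0.5y] swap r/2=109/9891: DF=(1 − 109/9891·(0))/(1+109/9891) = 9891/10000 ≈ 0.989100
step 2 [1y] bond c/2=21/800: DF=(8296203/8000000 − 21/800·(0.989100))/(1+21/800) = 2463/2500 ≈ 0.985200

1 1/2 9891/10000
2 1 2463/2500
DF(0.5y) is solved at step 1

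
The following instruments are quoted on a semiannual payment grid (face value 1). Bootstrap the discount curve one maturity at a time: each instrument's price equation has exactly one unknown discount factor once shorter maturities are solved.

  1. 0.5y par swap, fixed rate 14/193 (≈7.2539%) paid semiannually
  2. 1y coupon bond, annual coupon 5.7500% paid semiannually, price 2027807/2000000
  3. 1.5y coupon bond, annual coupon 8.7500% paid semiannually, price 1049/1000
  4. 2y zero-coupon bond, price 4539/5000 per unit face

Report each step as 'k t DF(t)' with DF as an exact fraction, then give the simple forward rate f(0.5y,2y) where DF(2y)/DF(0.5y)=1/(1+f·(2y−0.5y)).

step 1 [0.5y] swap r/2=7/193: DF=(1 − 7/193·(0))/(1+7/193) = 193/200 ≈ 0.965000
step 2 [1y] bond c/2=23/800: DF=(2027807/2000000 − 23/800·(0.965000))/(1+23/800) = 4793/5000 ≈ 0.958600
step 3 [1.5y] bond c/2=7/160: DF=(1049/1000 − 7/160·(0.965000+0.958600))/(1+7/160) = 2311/2500 ≈ 0.924400
step 4 [2y] zero: DF = P = 4539/5000 ≈ 0.907800

1 1/2 193/200
2 1 4793/5000
3 3/2 2311/2500
4 2 4539/5000
f(0.5y,2y) = ((193/200)/(4539/5000) − 1)/(3/2) = 572/13617 ≈ 4.2006%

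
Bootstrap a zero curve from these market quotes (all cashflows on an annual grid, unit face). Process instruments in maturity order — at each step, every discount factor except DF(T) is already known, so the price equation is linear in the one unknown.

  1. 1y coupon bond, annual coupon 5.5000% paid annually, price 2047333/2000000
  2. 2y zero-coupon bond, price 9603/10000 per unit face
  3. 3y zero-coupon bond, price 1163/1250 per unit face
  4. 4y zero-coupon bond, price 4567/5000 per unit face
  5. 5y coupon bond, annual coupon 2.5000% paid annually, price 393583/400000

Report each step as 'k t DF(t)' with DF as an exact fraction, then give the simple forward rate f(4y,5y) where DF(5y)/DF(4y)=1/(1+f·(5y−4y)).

step 1 [1y] bond c/1=11/200: DF=(2047333/2000000 − 11/200·(0))/(1+11/200) = 9703/10000 ≈ 0.970300
step 2 [2y] zero: DF = P = 9603/10000 ≈ 0.960300
step 3 [3y] zero: DF = P = 1163/1250 ≈ 0.930400
step 4 [4y] zero: DF = P = 4567/5000 ≈ 0.913400
step 5 [5y] bond c/1=1/40: DF=(393583/400000 − 1/40·(0.970300+0.960300+0.930400+0.913400))/(1+1/40) = 8679/10000 ≈ 0.867900

1 1 9703/10000
2 2 9603/10000
3 3 1163/1250
4 4 4567/5000
5 5 8679/10000
f(4y,5y) = ((4567/5000)/(8679/10000) − 1)/(1) = 455/8679 ≈ 5.2425%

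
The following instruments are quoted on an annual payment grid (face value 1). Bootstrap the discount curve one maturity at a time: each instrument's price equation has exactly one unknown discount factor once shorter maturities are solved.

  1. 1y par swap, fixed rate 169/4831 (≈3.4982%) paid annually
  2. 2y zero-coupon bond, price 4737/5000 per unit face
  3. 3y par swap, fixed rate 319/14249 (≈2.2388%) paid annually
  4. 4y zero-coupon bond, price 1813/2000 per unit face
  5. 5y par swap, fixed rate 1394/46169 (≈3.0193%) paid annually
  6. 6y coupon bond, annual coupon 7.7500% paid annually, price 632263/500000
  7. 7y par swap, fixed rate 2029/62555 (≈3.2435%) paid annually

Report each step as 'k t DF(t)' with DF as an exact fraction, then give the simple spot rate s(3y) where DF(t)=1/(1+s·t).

1 1 4831/5000
2 2 4737/5000
3 3 4681/5000
4 4 1813/2000
5 5 4303/5000
6 6 1683/2000
7 7 7971/10000
s(3y) = (1/(4681/5000) − 1)/(3) = 319/14043 ≈ 2.2716%

step 1 [1y] swap r/1=169/4831: DF=(1 − 169/4831·(0))/(1+169/4831) = 4831/5000 ≈ 0.966200
step 2 [2y] zero: DF = P = 4737/5000 ≈ 0.947400
step 3 [3y] swap r/1=319/14249: DF=(1 − 319/14249·(0.966200+0.947400))/(1+319/14249) = 4681/5000 ≈ 0.936200
step 4 [4y] zero: DF = P = 1813/2000 ≈ 0.906500
step 5 [5y] swap r/1=1394/46169: DF=(1 − 1394/46169·(0.966200+0.947400+0.936200+0.906500))/(1+1394/46169) = 4303/5000 ≈ 0.860600
step 6 [6y] bond c/1=31/400: DF=(632263/500000 − 31/400·(0.966200+0.947400+0.936200+0.906500+0.860600))/(1+31/400) = 1683/2000 ≈ 0.841500
step 7 [7y] swap r/1=2029/62555: DF=(1 − 2029/62555·(0.966200+0.947400+0.936200+0.906500+0.860600+0.841500))/(1+2029/62555) = 7971/10000 ≈ 0.797100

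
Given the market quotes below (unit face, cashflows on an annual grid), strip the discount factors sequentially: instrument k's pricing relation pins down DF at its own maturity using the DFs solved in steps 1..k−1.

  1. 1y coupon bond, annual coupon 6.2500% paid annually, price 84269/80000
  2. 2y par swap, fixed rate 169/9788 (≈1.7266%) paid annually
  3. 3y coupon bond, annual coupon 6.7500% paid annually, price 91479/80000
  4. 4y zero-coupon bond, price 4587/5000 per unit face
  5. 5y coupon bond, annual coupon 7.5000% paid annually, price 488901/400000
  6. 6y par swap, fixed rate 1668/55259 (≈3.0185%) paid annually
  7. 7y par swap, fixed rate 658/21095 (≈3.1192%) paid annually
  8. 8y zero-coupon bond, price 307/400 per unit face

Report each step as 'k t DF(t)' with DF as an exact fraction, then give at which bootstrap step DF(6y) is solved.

1 1 4957/5000
2 2 4831/5000
3 3 4737/5000
4 4 4587/5000
5 5 8703/10000
6 6 2083/2500
7 7 4013/5000
8 8 307/400
DF(6y) is solved at step 6

step 1 [1y] bond c/1=1/16: DF=(84269/80000 − 1/16·(0))/(1+1/16) = 4957/5000 ≈ 0.991400
step 2 [2y] swap r/1=169/9788: DF=(1 − 169/9788·(0.991400))/(1+169/9788) = 4831/5000 ≈ 0.966200
step 3 [3y] bond c/1=27/400: DF=(91479/80000 − 27/400·(0.991400+0.966200))/(1+27/400) = 4737/5000 ≈ 0.947400
step 4 [4y] zero: DF = P = 4587/5000 ≈ 0.917400
step 5 [5y] bond c/1=3/40: DF=(488901/400000 − 3/40·(0.991400+0.966200+0.947400+0.917400))/(1+3/40) = 8703/10000 ≈ 0.870300
step 6 [6y] swap r/1=1668/55259: DF=(1 − 1668/55259·(0.991400+0.966200+0.947400+0.917400+0.870300))/(1+1668/55259) = 2083/2500 ≈ 0.833200
step 7 [7y] swap r/1=658/21095: DF=(1 − 658/21095·(0.991400+0.966200+0.947400+0.917400+0.870300+0.833200))/(1+658/21095) = 4013/5000 ≈ 0.802600
step 8 [8y] zero: DF = P = 307/400 ≈ 0.767500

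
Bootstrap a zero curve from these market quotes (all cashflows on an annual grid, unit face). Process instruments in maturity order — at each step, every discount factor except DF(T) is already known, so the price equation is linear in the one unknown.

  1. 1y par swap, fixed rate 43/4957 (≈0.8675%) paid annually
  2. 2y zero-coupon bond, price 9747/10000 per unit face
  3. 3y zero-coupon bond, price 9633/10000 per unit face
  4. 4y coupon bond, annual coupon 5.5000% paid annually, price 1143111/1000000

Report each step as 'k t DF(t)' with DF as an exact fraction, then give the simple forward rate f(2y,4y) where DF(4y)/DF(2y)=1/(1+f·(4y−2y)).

1 1 4957/5000
2 2 9747/10000
3 3 9633/10000
4 4 2327/2500
f(2y,4y) = ((9747/10000)/(2327/2500) − 1)/(2) = 439/18616 ≈ 2.3582%

step 1 [1y] swap r/1=43/4957: DF=(1 − 43/4957·(0))/(1+43/4957) = 4957/5000 ≈ 0.991400
step 2 [2y] zero: DF = P = 9747/10000 ≈ 0.974700
step 3 [3y] zero: DF = P = 9633/10000 ≈ 0.963300
step 4 [4y] bond c/1=11/200: DF=(1143111/1000000 − 11/200·(0.991400+0.974700+0.963300))/(1+11/200) = 2327/2500 ≈ 0.930800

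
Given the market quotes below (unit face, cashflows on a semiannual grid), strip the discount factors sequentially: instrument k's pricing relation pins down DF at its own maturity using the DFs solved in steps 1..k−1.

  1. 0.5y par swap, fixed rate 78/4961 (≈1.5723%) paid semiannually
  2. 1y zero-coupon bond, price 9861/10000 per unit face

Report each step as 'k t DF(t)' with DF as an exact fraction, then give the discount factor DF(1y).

1 1/2 4961/5000
2 1 9861/10000
DF(1y) = 9861/10000 ≈ 0.986100

step 1 [0.5y] swap r/2=39/4961: DF=(1 − 39/4961·(0))/(1+39/4961) = 4961/5000 ≈ 0.992200
step 2 [1y] zero: DF = P = 9861/10000 ≈ 0.986100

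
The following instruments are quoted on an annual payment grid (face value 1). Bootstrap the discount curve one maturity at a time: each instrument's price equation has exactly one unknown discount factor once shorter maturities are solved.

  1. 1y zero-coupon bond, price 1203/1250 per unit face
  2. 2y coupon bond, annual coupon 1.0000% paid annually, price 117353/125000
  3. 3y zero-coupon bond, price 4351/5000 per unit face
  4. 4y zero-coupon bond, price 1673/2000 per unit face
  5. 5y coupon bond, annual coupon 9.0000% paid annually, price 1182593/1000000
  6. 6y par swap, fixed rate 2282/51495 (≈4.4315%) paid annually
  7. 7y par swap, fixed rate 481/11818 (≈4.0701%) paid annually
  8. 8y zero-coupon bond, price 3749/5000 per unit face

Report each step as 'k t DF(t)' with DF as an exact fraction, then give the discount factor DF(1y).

step 1 [1y] zero: DF = P = 1203/1250 ≈ 0.962400
step 2 [2y] bond c/1=1/100: DF=(117353/125000 − 1/100·(0.962400))/(1+1/100) = 23/25 ≈ 0.920000
step 3 [3y] zero: DF = P = 4351/5000 ≈ 0.870200
step 4 [4y] zero: DF = P = 1673/2000 ≈ 0.836500
step 5 [5y] bond c/1=9/100: DF=(1182593/1000000 − 9/100·(0.962400+0.920000+0.870200+0.836500))/(1+9/100) = 3943/5000 ≈ 0.788600
step 6 [6y] swap r/1=2282/51495: DF=(1 − 2282/51495·(0.962400+0.920000+0.870200+0.836500+0.788600))/(1+2282/51495) = 3859/5000 ≈ 0.771800
step 7 [7y] swap r/1=481/11818: DF=(1 − 481/11818·(0.962400+0.920000+0.870200+0.836500+0.788600+0.771800))/(1+481/11818) = 1519/2000 ≈ 0.759500
step 8 [8y] zero: DF = P = 3749/5000 ≈ 0.749800

1 1 1203/1250
2 2 23/25
3 3 4351/5000
4 4 1673/2000
5 5 3943/5000
6 6 3859/5000
7 7 1519/2000
8 8 3749/5000
DF(1y) = 1203/1250 ≈ 0.962400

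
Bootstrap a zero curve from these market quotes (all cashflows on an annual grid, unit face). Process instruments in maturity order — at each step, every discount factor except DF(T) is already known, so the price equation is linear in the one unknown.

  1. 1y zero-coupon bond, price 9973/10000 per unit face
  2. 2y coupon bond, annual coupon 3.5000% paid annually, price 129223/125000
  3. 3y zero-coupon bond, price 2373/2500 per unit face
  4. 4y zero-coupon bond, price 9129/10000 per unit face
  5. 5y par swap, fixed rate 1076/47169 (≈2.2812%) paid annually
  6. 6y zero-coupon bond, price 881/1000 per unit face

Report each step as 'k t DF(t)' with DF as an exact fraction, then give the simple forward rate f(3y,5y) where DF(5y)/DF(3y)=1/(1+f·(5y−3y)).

step 1 [1y] zero: DF = P = 9973/10000 ≈ 0.997300
step 2 [2y] bond c/1=7/200: DF=(129223/125000 − 7/200·(0.997300))/(1+7/200) = 9651/10000 ≈ 0.965100
step 3 [3y] zero: DF = P = 2373/2500 ≈ 0.949200
step 4 [4y] zero: DF = P = 9129/10000 ≈ 0.912900
step 5 [5y] swap r/1=1076/47169: DF=(1 − 1076/47169·(0.997300+0.965100+0.949200+0.912900))/(1+1076/47169) = 2231/2500 ≈ 0.892400
step 6 [6y] zero: DF = P = 881/1000 ≈ 0.881000

1 1 9973/10000
2 2 9651/10000
3 3 2373/2500
4 4 9129/10000
5 5 2231/2500
6 6 881/1000
f(3y,5y) = ((2373/2500)/(2231/2500) − 1)/(2) = 71/2231 ≈ 3.1824%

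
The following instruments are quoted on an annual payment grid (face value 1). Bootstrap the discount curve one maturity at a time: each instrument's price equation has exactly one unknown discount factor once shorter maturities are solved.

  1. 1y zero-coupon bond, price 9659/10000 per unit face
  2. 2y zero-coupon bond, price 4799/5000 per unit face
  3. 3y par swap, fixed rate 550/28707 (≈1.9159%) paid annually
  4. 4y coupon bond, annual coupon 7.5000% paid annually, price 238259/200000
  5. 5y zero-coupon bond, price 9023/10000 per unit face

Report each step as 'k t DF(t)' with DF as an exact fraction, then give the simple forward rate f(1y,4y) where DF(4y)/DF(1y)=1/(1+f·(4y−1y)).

1 1 9659/10000
2 2 4799/5000
3 3 189/200
4 4 9079/10000
5 5 9023/10000
f(1y,4y) = ((9659/10000)/(9079/10000) − 1)/(3) = 580/27237 ≈ 2.1295%

step 1 [1y] zero: DF = P = 9659/10000 ≈ 0.965900
step 2 [2y] zero: DF = P = 4799/5000 ≈ 0.959800
step 3 [3y] swap r/1=550/28707: DF=(1 − 550/28707·(0.965900+0.959800))/(1+550/28707) = 189/200 ≈ 0.945000
step 4 [4y] bond c/1=3/40: DF=(238259/200000 − 3/40·(0.965900+0.959800+0.945000))/(1+3/40) = 9079/10000 ≈ 0.907900
step 5 [5y] zero: DF = P = 9023/10000 ≈ 0.902300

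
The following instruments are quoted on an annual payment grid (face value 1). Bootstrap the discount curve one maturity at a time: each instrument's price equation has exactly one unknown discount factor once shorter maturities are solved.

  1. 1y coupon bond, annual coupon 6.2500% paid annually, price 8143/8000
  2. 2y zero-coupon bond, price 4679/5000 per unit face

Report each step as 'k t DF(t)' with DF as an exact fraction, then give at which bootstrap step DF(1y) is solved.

step 1 [1y] bond c/1=1/16: DF=(8143/8000 − 1/16·(0))/(1+1/16) = 479/500 ≈ 0.958000
step 2 [2y] zero: DF = P = 4679/5000 ≈ 0.935800

1 1 479/500
2 2 4679/5000
DF(1y) is solved at step 1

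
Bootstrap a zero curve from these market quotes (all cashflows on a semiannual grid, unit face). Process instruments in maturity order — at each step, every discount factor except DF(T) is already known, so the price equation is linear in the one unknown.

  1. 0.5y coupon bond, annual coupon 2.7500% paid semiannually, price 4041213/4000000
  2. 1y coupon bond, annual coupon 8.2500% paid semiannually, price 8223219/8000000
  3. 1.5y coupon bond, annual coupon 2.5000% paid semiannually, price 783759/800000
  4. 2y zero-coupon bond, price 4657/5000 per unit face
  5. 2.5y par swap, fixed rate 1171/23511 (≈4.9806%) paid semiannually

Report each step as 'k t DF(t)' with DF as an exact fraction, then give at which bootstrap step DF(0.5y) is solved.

1 1/2 4983/5000
2 1 9477/10000
3 3/2 2359/2500
4 2 4657/5000
5 5/2 8829/10000
DF(0.5y) is solved at step 1

step 1 [0.5y] bond c/2=11/800: DF=(4041213/4000000 − 11/800·(0))/(1+11/800) = 4983/5000 ≈ 0.996600
step 2 [1y] bond c/2=33/800: DF=(8223219/8000000 − 33/800·(0.996600))/(1+33/800) = 9477/10000 ≈ 0.947700
step 3 [1.5y] bond c/2=1/80: DF=(783759/800000 − 1/80·(0.996600+0.947700))/(1+1/80) = 2359/2500 ≈ 0.943600
step 4 [2y] zero: DF = P = 4657/5000 ≈ 0.931400
step 5 [2.5y] swap r/2=1171/47022: DF=(1 − 1171/47022·(0.996600+0.947700+0.943600+0.931400))/(1+1171/47022) = 8829/10000 ≈ 0.882900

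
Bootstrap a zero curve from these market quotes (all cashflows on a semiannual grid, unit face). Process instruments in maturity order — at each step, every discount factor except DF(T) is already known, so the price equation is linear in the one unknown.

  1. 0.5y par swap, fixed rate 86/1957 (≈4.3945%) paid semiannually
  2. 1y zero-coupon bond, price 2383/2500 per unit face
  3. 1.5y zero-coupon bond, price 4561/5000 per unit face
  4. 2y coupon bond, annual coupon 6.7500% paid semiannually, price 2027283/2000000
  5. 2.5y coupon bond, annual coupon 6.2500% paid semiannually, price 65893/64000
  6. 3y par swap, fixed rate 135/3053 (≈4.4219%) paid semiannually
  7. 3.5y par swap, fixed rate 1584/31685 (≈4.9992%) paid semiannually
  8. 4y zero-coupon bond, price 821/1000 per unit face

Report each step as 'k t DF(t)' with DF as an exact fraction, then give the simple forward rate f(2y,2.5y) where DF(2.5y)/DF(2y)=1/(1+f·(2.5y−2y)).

1 1/2 1957/2000
2 1 2383/2500
3 3/2 4561/5000
4 2 8877/10000
5 5/2 8853/10000
6 3 1757/2000
7 7/2 526/625
8 4 821/1000
f(2y,2.5y) = ((8877/10000)/(8853/10000) − 1)/(1/2) = 16/2951 ≈ 0.5422%

step 1 [0.5y] swap r/2=43/1957: DF=(1 − 43/1957·(0))/(1+43/1957) = 1957/2000 ≈ 0.978500
step 2 [1y] zero: DF = P = 2383/2500 ≈ 0.953200
step 3 [1.5y] zero: DF = P = 4561/5000 ≈ 0.912200
step 4 [2y] bond c/2=27/800: DF=(2027283/2000000 − 27/800·(0.978500+0.953200+0.912200))/(1+27/800) = 8877/10000 ≈ 0.887700
step 5 [2.5y] bond c/2=1/32: DF=(65893/64000 − 1/32·(0.978500+0.953200+0.912200+0.887700))/(1+1/32) = 8853/10000 ≈ 0.885300
step 6 [3y] swap r/2=135/6106: DF=(1 − 135/6106·(0.978500+0.953200+0.912200+0.887700+0.885300))/(1+135/6106) = 1757/2000 ≈ 0.878500
step 7 [3.5y] swap r/2=792/31685: DF=(1 − 792/31685·(0.978500+0.953200+0.912200+0.887700+0.885300+0.878500))/(1+792/31685) = 526/625 ≈ 0.841600
step 8 [4y] zero: DF = P = 821/1000 ≈ 0.821000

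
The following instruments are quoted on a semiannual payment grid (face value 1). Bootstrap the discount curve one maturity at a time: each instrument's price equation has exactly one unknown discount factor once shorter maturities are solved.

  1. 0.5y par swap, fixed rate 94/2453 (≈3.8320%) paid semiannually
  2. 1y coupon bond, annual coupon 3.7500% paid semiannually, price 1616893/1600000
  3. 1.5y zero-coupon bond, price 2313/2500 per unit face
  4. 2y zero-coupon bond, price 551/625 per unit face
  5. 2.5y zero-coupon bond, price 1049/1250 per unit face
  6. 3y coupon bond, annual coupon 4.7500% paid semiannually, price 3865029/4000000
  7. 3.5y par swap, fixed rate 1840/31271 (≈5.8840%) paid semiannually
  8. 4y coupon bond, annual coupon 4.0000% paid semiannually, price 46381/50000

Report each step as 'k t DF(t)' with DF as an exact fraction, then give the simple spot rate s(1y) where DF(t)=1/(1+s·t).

1 1/2 2453/2500
2 1 9739/10000
3 3/2 2313/2500
4 2 551/625
5 5/2 1049/1250
6 3 8371/10000
7 7/2 102/125
8 4 1967/2500
s(1y) = (1/(9739/10000) − 1)/(1) = 261/9739 ≈ 2.6799%

step 1 [0.5y] swap r/2=47/2453: DF=(1 − 47/2453·(0))/(1+47/2453) = 2453/2500 ≈ 0.981200
step 2 [1y] bond c/2=3/160: DF=(1616893/1600000 − 3/160·(0.981200))/(1+3/160) = 9739/10000 ≈ 0.973900
step 3 [1.5y] zero: DF = P = 2313/2500 ≈ 0.925200
step 4 [2y] zero: DF = P = 551/625 ≈ 0.881600
step 5 [2.5y] zero: DF = P = 1049/1250 ≈ 0.839200
step 6 [3y] bond c/2=19/800: DF=(3865029/4000000 − 19/800·(0.981200+0.973900+0.925200+0.881600+0.839200))/(1+19/800) = 8371/10000 ≈ 0.837100
step 7 [3.5y] swap r/2=920/31271: DF=(1 − 920/31271·(0.981200+0.973900+0.925200+0.881600+0.839200+0.837100))/(1+920/31271) = 102/125 ≈ 0.816000
step 8 [4y] bond c/2=1/50: DF=(46381/50000 − 1/50·(0.981200+0.973900+0.925200+0.881600+0.839200+0.837100+0.816000))/(1+1/50) = 1967/2500 ≈ 0.786800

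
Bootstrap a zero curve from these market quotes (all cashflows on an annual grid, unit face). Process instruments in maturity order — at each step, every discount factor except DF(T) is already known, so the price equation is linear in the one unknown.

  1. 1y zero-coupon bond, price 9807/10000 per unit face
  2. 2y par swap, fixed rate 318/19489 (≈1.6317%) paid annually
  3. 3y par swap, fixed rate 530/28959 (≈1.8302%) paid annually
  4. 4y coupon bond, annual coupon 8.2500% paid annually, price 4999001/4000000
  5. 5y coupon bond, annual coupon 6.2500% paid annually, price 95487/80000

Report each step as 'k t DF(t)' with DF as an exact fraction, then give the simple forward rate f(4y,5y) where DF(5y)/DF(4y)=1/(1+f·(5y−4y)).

1 1 9807/10000
2 2 4841/5000
3 3 947/1000
4 4 4669/5000
5 5 8981/10000
f(4y,5y) = ((4669/5000)/(8981/10000) − 1)/(1) = 51/1283 ≈ 3.9751%

step 1 [1y] zero: DF = P = 9807/10000 ≈ 0.980700
step 2 [2y] swap r/1=318/19489: DF=(1 − 318/19489·(0.980700))/(1+318/19489) = 4841/5000 ≈ 0.968200
step 3 [3y] swap r/1=530/28959: DF=(1 − 530/28959·(0.980700+0.968200))/(1+530/28959) = 947/1000 ≈ 0.947000
step 4 [4y] bond c/1=33/400: DF=(4999001/4000000 − 33/400·(0.980700+0.968200+0.947000))/(1+33/400) = 4669/5000 ≈ 0.933800
step 5 [5y] bond c/1=1/16: DF=(95487/80000 − 1/16·(0.980700+0.968200+0.947000+0.933800))/(1+1/16) = 8981/10000 ≈ 0.898100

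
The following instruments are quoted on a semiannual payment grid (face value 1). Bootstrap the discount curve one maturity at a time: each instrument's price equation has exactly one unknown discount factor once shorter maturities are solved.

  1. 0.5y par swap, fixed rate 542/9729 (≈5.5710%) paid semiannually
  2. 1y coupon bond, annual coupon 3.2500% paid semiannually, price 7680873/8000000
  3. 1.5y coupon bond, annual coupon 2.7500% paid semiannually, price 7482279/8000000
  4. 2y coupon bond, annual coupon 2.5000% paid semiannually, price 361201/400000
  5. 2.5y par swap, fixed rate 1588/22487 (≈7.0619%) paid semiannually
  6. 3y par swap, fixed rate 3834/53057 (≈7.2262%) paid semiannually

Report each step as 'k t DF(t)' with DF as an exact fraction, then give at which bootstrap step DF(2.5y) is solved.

1 1/2 9729/10000
2 1 2323/2500
3 3/2 1121/1250
4 2 8573/10000
5 5/2 2103/2500
6 3 8083/10000
DF(2.5y) is solved at step 5

step 1 [0.5y] swap r/2=271/9729: DF=(1 − 271/9729·(0))/(1+271/9729) = 9729/10000 ≈ 0.972900
step 2 [1y] bond c/2=13/800: DF=(7680873/8000000 − 13/800·(0.972900))/(1+13/800) = 2323/2500 ≈ 0.929200
step 3 [1.5y] bond c/2=11/800: DF=(7482279/8000000 − 11/800·(0.972900+0.929200))/(1+11/800) = 1121/1250 ≈ 0.896800
step 4 [2y] bond c/2=1/80: DF=(361201/400000 − 1/80·(0.972900+0.929200+0.896800))/(1+1/80) = 8573/10000 ≈ 0.857300
step 5 [2.5y] swap r/2=794/22487: DF=(1 − 794/22487·(0.972900+0.929200+0.896800+0.857300))/(1+794/22487) = 2103/2500 ≈ 0.841200
step 6 [3y] swap r/2=1917/53057: DF=(1 − 1917/53057·(0.972900+0.929200+0.896800+0.857300+0.841200))/(1+1917/53057) = 8083/10000 ≈ 0.808300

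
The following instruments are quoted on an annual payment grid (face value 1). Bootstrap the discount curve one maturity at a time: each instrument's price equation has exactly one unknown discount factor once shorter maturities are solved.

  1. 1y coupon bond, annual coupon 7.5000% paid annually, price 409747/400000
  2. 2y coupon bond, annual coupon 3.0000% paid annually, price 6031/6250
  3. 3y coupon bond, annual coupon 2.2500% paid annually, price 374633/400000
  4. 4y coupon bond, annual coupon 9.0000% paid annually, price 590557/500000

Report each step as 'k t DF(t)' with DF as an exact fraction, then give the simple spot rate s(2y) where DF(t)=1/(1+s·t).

1 1 9529/10000
2 2 9091/10000
3 3 7/8
4 4 536/625
s(2y) = (1/(9091/10000) − 1)/(2) = 909/18182 ≈ 4.9995%

step 1 [1y] bond c/1=3/40: DF=(409747/400000 − 3/40·(0))/(1+3/40) = 9529/10000 ≈ 0.952900
step 2 [2y] bond c/1=3/100: DF=(6031/6250 − 3/100·(0.952900))/(1+3/100) = 9091/10000 ≈ 0.909100
step 3 [3y] bond c/1=9/400: DF=(374633/400000 − 9/400·(0.952900+0.909100))/(1+9/400) = 7/8 ≈ 0.875000
step 4 [4y] bond c/1=9/100: DF=(590557/500000 − 9/100·(0.952900+0.909100+0.875000))/(1+9/100) = 536/625 ≈ 0.857600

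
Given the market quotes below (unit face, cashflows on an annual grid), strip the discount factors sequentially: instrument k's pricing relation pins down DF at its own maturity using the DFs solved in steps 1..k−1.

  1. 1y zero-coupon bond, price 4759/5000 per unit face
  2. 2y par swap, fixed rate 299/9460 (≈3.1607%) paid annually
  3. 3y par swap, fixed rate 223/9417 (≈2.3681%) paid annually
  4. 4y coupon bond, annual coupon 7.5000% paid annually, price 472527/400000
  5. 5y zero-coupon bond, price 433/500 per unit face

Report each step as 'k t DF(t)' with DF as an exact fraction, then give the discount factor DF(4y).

1 1 4759/5000
2 2 4701/5000
3 3 9331/10000
4 4 4509/5000
5 5 433/500
DF(4y) = 4509/5000 ≈ 0.901800

step 1 [1y] zero: DF = P = 4759/5000 ≈ 0.951800
step 2 [2y] swap r/1=299/9460: DF=(1 − 299/9460·(0.951800))/(1+299/9460) = 4701/5000 ≈ 0.940200
step 3 [3y] swap r/1=223/9417: DF=(1 − 223/9417·(0.951800+0.940200))/(1+223/9417) = 9331/10000 ≈ 0.933100
step 4 [4y] bond c/1=3/40: DF=(472527/400000 − 3/40·(0.951800+0.940200+0.933100))/(1+3/40) = 4509/5000 ≈ 0.901800
step 5 [5y] zero: DF = P = 433/500 ≈ 0.866000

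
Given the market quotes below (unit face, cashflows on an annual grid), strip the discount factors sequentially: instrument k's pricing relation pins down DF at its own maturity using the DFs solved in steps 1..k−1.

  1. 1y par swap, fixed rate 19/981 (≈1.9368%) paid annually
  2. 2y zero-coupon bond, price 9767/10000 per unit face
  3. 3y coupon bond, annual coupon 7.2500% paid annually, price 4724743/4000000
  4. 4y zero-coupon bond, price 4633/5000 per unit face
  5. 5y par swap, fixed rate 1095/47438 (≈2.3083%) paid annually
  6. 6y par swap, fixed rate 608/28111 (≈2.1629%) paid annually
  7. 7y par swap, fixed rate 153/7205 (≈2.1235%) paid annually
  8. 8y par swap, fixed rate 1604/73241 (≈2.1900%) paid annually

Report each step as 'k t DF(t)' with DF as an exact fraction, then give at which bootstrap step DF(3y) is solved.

1 1 981/1000
2 2 9767/10000
3 3 969/1000
4 4 4633/5000
5 5 1781/2000
6 6 549/625
7 7 8623/10000
8 8 2099/2500
DF(3y) is solved at step 3

step 1 [1y] swap r/1=19/981: DF=(1 − 19/981·(0))/(1+19/981) = 981/1000 ≈ 0.981000
step 2 [2y] zero: DF = P = 9767/10000 ≈ 0.976700
step 3 [3y] bond c/1=29/400: DF=(4724743/4000000 − 29/400·(0.981000+0.976700))/(1+29/400) = 969/1000 ≈ 0.969000
step 4 [4y] zero: DF = P = 4633/5000 ≈ 0.926600
step 5 [5y] swap r/1=1095/47438: DF=(1 − 1095/47438·(0.981000+0.976700+0.969000+0.926600))/(1+1095/47438) = 1781/2000 ≈ 0.890500
step 6 [6y] swap r/1=608/28111: DF=(1 − 608/28111·(0.981000+0.976700+0.969000+0.926600+0.890500))/(1+608/28111) = 549/625 ≈ 0.878400
step 7 [7y] swap r/1=153/7205: DF=(1 − 153/7205·(0.981000+0.976700+0.969000+0.926600+0.890500+0.878400))/(1+153/7205) = 8623/10000 ≈ 0.862300
step 8 [8y] swap r/1=1604/73241: DF=(1 − 1604/73241·(0.981000+0.976700+0.969000+0.926600+0.890500+0.878400+0.862300))/(1+1604/73241) = 2099/2500 ≈ 0.839600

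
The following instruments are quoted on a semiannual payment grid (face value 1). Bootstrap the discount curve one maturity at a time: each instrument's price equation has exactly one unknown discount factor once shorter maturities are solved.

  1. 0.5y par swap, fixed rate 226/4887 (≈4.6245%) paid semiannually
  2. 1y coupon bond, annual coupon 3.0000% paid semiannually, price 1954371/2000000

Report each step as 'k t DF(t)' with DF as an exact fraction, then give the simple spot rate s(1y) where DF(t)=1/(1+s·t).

1 1/2 4887/5000
2 1 9483/10000
s(1y) = (1/(9483/10000) − 1)/(1) = 517/9483 ≈ 5.4519%

step 1 [0.5y] swap r/2=113/4887: DF=(1 − 113/4887·(0))/(1+113/4887) = 4887/5000 ≈ 0.977400
step 2 [1y] bond c/2=3/200: DF=(1954371/2000000 − 3/200·(0.977400))/(1+3/200) = 9483/10000 ≈ 0.948300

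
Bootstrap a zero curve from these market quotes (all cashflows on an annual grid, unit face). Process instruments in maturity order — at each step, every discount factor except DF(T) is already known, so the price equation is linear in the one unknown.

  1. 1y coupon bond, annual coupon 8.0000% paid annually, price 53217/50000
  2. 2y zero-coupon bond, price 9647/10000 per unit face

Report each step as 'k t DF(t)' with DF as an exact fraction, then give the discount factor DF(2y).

step 1 [1y] bond c/1=2/25: DF=(53217/50000 − 2/25·(0))/(1+2/25) = 1971/2000 ≈ 0.985500
step 2 [2y] zero: DF = P = 9647/10000 ≈ 0.964700

1 1 1971/2000
2 2 9647/10000
DF(2y) = 9647/10000 ≈ 0.964700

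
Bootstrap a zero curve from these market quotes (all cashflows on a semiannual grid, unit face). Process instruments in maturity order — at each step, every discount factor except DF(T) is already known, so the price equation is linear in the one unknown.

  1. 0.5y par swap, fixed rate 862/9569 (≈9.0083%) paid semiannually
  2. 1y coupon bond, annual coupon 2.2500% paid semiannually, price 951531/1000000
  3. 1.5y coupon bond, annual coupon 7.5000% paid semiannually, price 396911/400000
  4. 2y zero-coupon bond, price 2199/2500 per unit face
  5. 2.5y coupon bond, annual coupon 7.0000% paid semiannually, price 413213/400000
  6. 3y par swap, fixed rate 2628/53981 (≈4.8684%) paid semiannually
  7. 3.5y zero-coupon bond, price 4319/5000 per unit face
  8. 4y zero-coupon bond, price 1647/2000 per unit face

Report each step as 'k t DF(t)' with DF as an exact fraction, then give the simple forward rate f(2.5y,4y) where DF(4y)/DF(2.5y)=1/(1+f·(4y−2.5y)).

step 1 [0.5y] swap r/2=431/9569: DF=(1 − 431/9569·(0))/(1+431/9569) = 9569/10000 ≈ 0.956900
step 2 [1y] bond c/2=9/800: DF=(951531/1000000 − 9/800·(0.956900))/(1+9/800) = 9303/10000 ≈ 0.930300
step 3 [1.5y] bond c/2=3/80: DF=(396911/400000 − 3/80·(0.956900+0.930300))/(1+3/80) = 4441/5000 ≈ 0.888200
step 4 [2y] zero: DF = P = 2199/2500 ≈ 0.879600
step 5 [2.5y] bond c/2=7/200: DF=(413213/400000 − 7/200·(0.956900+0.930300+0.888200+0.879600))/(1+7/200) = 1749/2000 ≈ 0.874500
step 6 [3y] swap r/2=1314/53981: DF=(1 − 1314/53981·(0.956900+0.930300+0.888200+0.879600+0.874500))/(1+1314/53981) = 4343/5000 ≈ 0.868600
step 7 [3.5y] zero: DF = P = 4319/5000 ≈ 0.863800
step 8 [4y] zero: DF = P = 1647/2000 ≈ 0.823500

1 1/2 9569/10000
2 1 9303/10000
3 3/2 4441/5000
4 2 2199/2500
5 5/2 1749/2000
6 3 4343/5000
7 7/2 4319/5000
8 4 1647/2000
f(2.5y,4y) = ((1749/2000)/(1647/2000) − 1)/(3/2) = 68/1647 ≈ 4.1287%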